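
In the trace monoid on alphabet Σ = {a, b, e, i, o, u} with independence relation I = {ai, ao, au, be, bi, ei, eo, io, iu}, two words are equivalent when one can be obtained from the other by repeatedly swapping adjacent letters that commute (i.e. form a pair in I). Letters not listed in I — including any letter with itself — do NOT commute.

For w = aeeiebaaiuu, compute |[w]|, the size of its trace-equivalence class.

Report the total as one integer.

1320

drop 0:a onto floor
drop 1:e onto {0:a}
drop 2:e onto {1:e}
drop 3:i onto floor
drop 4:e onto {2:e}
drop 5:b onto {0:a}
drop 6:a onto {4:e, 5:b}
drop 7:a onto {6:a}
drop 8:i onto {3:i}
drop 9:u onto {4:e, 5:b}
drop 10:u onto {9:u}
ground layer = {0:a, 3:i}
drop-orders for the pieces not yet dropped (sum over which currently-grounded one goes next):
  1 to go: {7} 1  {8} 1  {10} 1
  2 to go: {3,8} 1  {6,7} 1  {7,8} 2  {7,10} 2  {8,10} 2  {9,10} 1
  3 to go: {3,7,8} 3  {3,8,10} 3  {6,7,8} 3  {6,7,10} 3  {7,8,10} 6  {7,9,10} 3  {8,9,10} 3
  4 to go: {3,6,7,8} 6  {3,7,8,10} 12  {3,8,9,10} 6  {6,7,8,10} 12  {6,7,9,10} 6  {7,8,9,10} 12
  5 to go: {3,6,7,8,10} 30  {3,7,8,9,10} 30  {4,6,7,9,10} 6  {5,6,7,9,10} 6  {6,7,8,9,10} 30
  6 to go: {2,4,6,7,9,10} 6  {3,6,7,8,9,10} 90  {4,5,6,7,9,10} 12  {4,6,7,8,9,10} 36  {5,6,7,8,9,10} 36
  7 to go: {1,2,4,6,7,9,10} 6  {2,4,5,6,7,9,10} 18  {2,4,6,7,8,9,10} 42  {3,4,6,7,8,9,10} 126  {3,5,6,7,8,9,10} 126  {4,5,6,7,8,9,10} 84
  8 to go: {1,2,4,5,6,7,9,10} 24  {1,2,4,6,7,8,9,10} 48  {2,3,4,6,7,8,9,10} 168  {2,4,5,6,7,8,9,10} 144  {3,4,5,6,7,8,9,10} 336
  9 to go: {0,1,2,4,5,6,7,9,10} 24  {1,2,3,4,6,7,8,9,10} 216  {1,2,4,5,6,7,8,9,10} 216  {2,3,4,5,6,7,8,9,10} 648
  if 0:a drops first: 1080 orders
  if 3:i drops first: 240 orders
heap linearizations: 1320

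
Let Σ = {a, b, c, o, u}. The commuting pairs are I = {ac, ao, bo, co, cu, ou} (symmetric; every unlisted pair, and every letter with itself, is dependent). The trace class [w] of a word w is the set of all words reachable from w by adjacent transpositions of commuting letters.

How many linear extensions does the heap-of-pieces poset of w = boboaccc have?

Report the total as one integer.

112

piece 0:b — minimal
piece 1:o — minimal
piece 2:b rests on {0:b}
piece 3:o rests on {1:o}
piece 4:a rests on {2:b}
piece 5:c rests on {2:b}
piece 6:c rests on {5:c}
piece 7:c rests on {6:c}
minimal pieces: {0:b, 1:o}
ways to finish when only these pieces remain (= sum over removing one remaining piece with nothing left below it):
  1 left: {3}→1  {4}→1  {7}→1
  2 left: {1,3}→1  {3,4}→2  {3,7}→2  {4,7}→2  {6,7}→1
  3 left: {1,3,4}→3  {1,3,7}→3  {3,4,7}→6  {3,6,7}→3  {4,6,7}→3  {5,6,7}→1
  4 left: {1,3,4,7}→12  {1,3,6,7}→6  {3,4,6,7}→12  {3,5,6,7}→4  {4,5,6,7}→4
  5 left: {1,3,4,6,7}→30  {1,3,5,6,7}→10  {2,4,5,6,7}→4  {3,4,5,6,7}→20
  6 left: {0,2,4,5,6,7}→4  {1,3,4,5,6,7}→60  {2,3,4,5,6,7}→24
  placing 0:b first → 84 extensions
  placing 1:o first → 28 extensions
total linear extensions = 112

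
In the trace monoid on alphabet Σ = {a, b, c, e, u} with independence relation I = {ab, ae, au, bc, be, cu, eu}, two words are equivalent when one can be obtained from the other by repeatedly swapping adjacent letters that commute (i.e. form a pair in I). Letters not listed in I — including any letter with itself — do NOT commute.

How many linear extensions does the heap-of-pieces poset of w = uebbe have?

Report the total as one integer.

10

#0=u has no predecessor
#1=e has no predecessor
#2=b depends on [0:u]
#3=b depends on [2:b]
#4=e depends on [1:e]
sources: [0:u, 1:e]
N(rest) = Σ N(rest − s) over sources s of rest; N(one piece) = 1:
  size 1 → [3]=1  [4]=1
  size 2 → [1,4]=1  [2,3]=1  [3,4]=2
  size 3 → [0,2,3]=1  [1,3,4]=3  [2,3,4]=3
  first=0(u) contributes 6
  first=1(e) contributes 4
|[w]| = 10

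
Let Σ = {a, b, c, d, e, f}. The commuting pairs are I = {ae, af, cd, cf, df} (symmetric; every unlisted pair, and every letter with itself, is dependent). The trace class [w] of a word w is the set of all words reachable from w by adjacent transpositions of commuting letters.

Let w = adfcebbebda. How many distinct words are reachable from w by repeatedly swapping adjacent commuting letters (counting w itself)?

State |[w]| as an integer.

piece 0:a — minimal
piece 1:d rests on {0:a}
piece 2:f — minimal
piece 3:c rests on {0:a}
piece 4:e rests on {1:d, 2:f, 3:c}
piece 5:b rests on {4:e}
piece 6:b rests on {5:b}
piece 7:e rests on {6:b}
piece 8:b rests on {7:e}
piece 9:d rests on {8:b}
piece 10:a rests on {9:d}
minimal pieces: {0:a, 2:f}
ways to finish when only these pieces remain (= sum over removing one remaining piece with nothing left below it):
  1 left: {10}→1
  2 left: {9,10}→1
  3 left: {8,9,10}→1
  4 left: {7,8,9,10}→1
  5 left: {6,7,8,9,10}→1
  6 left: {5,6,7,8,9,10}→1
  7 left: {4,5,6,7,8,9,10}→1
  8 left: {1,4,5,6,7,8,9,10}→1  {2,4,5,6,7,8,9,10}→1  {3,4,5,6,7,8,9,10}→1
  9 left: {1,2,4,5,6,7,8,9,10}→2  {1,3,4,5,6,7,8,9,10}→2  {2,3,4,5,6,7,8,9,10}→2
  placing 0:a first → 6 extensions
  placing 2:f first → 2 extensions
total linear extensions = 8

8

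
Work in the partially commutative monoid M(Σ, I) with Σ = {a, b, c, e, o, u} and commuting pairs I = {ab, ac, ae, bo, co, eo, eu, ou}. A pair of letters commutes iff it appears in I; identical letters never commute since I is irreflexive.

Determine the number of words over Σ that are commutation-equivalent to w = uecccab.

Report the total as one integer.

11

drop 0:u onto floor
drop 1:e onto floor
drop 2:c onto {0:u, 1:e}
drop 3:c onto {2:c}
drop 4:c onto {3:c}
drop 5:a onto {0:u}
drop 6:b onto {4:c}
ground layer = {0:u, 1:e}
drop-orders for the pieces not yet dropped (sum over which currently-grounded one goes next):
  1 to go: {5} 1  {6} 1
  2 to go: {4,6} 1  {5,6} 2
  3 to go: {3,4,6} 1  {4,5,6} 3
  4 to go: {2,3,4,6} 1  {3,4,5,6} 4
  5 to go: {1,2,3,4,6} 1  {2,3,4,5,6} 5
  if 0:u drops first: 6 orders
  if 1:e drops first: 5 orders
heap linearizations: 11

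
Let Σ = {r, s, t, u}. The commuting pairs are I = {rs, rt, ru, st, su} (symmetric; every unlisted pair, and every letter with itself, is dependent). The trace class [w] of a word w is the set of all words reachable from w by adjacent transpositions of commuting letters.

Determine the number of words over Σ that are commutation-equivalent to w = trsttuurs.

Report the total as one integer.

756

#0=t has no predecessor
#1=r has no predecessor
#2=s has no predecessor
#3=t depends on [0:t]
#4=t depends on [3:t]
#5=u depends on [4:t]
#6=u depends on [5:u]
#7=r depends on [1:r]
#8=s depends on [2:s]
sources: [0:t, 1:r, 2:s]
N(rest) = Σ N(rest − s) over sources s of rest; N(one piece) = 1:
  size 1 → [6]=1  [7]=1  [8]=1
  size 2 → [1,7]=1  [2,8]=1  [5,6]=1  [6,7]=2  [6,8]=2  [7,8]=2
  size 3 → [1,6,7]=3  [1,7,8]=3  [2,6,8]=3  [2,7,8]=3  [4,5,6]=1  [5,6,7]=3  [5,6,8]=3  [6,7,8]=6
  size 4 → [1,2,7,8]=6  [1,5,6,7]=6  [1,6,7,8]=12  [2,5,6,8]=6  [2,6,7,8]=12  [3,4,5,6]=1  [4,5,6,7]=4  [4,5,6,8]=4  [5,6,7,8]=12
  size 5 → [0,3,4,5,6]=1  [1,2,6,7,8]=30  [1,4,5,6,7]=10  [1,5,6,7,8]=30  [2,4,5,6,8]=10  [2,5,6,7,8]=30  [3,4,5,6,7]=5  [3,4,5,6,8]=5  [4,5,6,7,8]=20
  size 6 → [0,3,4,5,6,7]=6  [0,3,4,5,6,8]=6  [1,2,5,6,7,8]=90  [1,3,4,5,6,7]=15  [1,4,5,6,7,8]=60  [2,3,4,5,6,8]=15  [2,4,5,6,7,8]=60  [3,4,5,6,7,8]=30
  size 7 → [0,1,3,4,5,6,7]=21  [0,2,3,4,5,6,8]=21  [0,3,4,5,6,7,8]=42  [1,2,4,5,6,7,8]=210  [1,3,4,5,6,7,8]=105  [2,3,4,5,6,7,8]=105
  first=0(t) contributes 420
  first=1(r) contributes 168
  first=2(s) contributes 168
|[w]| = 756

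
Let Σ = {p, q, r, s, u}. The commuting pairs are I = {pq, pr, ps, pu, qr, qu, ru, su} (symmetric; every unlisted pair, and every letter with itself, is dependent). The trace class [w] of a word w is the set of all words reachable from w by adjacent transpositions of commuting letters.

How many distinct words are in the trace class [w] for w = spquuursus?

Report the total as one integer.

2520

0(s) covers ∅
1(p) covers ∅
2(q) covers 0:s
3(u) covers ∅
4(u) covers 3:u
5(u) covers 4:u
6(r) covers 0:s
7(s) covers 2:q, 6:r
8(u) covers 5:u
9(s) covers 7:s
floor of heap: 0:s, 1:p, 3:u
completions by unplaced set U, small U first (add the entries for U minus each lowest piece of U):
  |U|=1: {1}:1  {8}:1  {9}:1
  |U|=2: {1,8}:2  {1,9}:2  {5,8}:1  {7,9}:1  {8,9}:2
  |U|=3: {1,5,8}:3  {1,7,9}:3  {1,8,9}:6  {2,7,9}:1  {4,5,8}:1  {5,8,9}:3  {6,7,9}:1  {7,8,9}:3
  |U|=4: {1,2,7,9}:4  {1,4,5,8}:4  {1,5,8,9}:12  {1,6,7,9}:4  {1,7,8,9}:12  {2,6,7,9}:2  {2,7,8,9}:4  {3,4,5,8}:1  {4,5,8,9}:4  {5,7,8,9}:6  {6,7,8,9}:4
  |U|=5: {0,2,6,7,9}:2  {1,2,6,7,9}:10  {1,2,7,8,9}:20  {1,3,4,5,8}:5  {1,4,5,8,9}:20  {1,5,7,8,9}:30  {1,6,7,8,9}:20  {2,5,7,8,9}:10  {2,6,7,8,9}:10  {3,4,5,8,9}:5  {4,5,7,8,9}:10  {5,6,7,8,9}:10
  |U|=6: {0,1,2,6,7,9}:12  {0,2,6,7,8,9}:12  {1,2,5,7,8,9}:60  {1,2,6,7,8,9}:60  {1,3,4,5,8,9}:30  {1,4,5,7,8,9}:60  {1,5,6,7,8,9}:60  {2,4,5,7,8,9}:20  {2,5,6,7,8,9}:30  {3,4,5,7,8,9}:15  {4,5,6,7,8,9}:20
  |U|=7: {0,1,2,6,7,8,9}:84  {0,2,5,6,7,8,9}:42  {1,2,4,5,7,8,9}:140  {1,2,5,6,7,8,9}:210  {1,3,4,5,7,8,9}:105  {1,4,5,6,7,8,9}:140  {2,3,4,5,7,8,9}:35  {2,4,5,6,7,8,9}:70  {3,4,5,6,7,8,9}:35
  |U|=8: {0,1,2,5,6,7,8,9}:336  {0,2,4,5,6,7,8,9}:112  {1,2,3,4,5,7,8,9}:280  {1,2,4,5,6,7,8,9}:560  {1,3,4,5,6,7,8,9}:280  {2,3,4,5,6,7,8,9}:140
  start at 0(s): 1260
  start at 1(p): 252
  start at 3(u): 1008
sum over floor = 2520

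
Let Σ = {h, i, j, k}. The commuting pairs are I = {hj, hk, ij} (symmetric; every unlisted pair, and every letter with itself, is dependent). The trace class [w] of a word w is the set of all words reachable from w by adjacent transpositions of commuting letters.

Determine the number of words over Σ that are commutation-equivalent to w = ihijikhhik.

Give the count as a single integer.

0(i) covers ∅
1(h) covers 0:i
2(i) covers 1:h
3(j) covers ∅
4(i) covers 2:i
5(k) covers 3:j, 4:i
6(h) covers 4:i
7(h) covers 6:h
8(i) covers 5:k, 7:h
9(k) covers 8:i
floor of heap: 0:i, 3:j
completions by unplaced set U, small U first (add the entries for U minus each lowest piece of U):
  |U|=1: {9}:1
  |U|=2: {8,9}:1
  |U|=3: {5,8,9}:1  {7,8,9}:1
  |U|=4: {3,5,8,9}:1  {5,7,8,9}:2  {6,7,8,9}:1
  |U|=5: {3,5,7,8,9}:3  {5,6,7,8,9}:3
  |U|=6: {3,5,6,7,8,9}:6  {4,5,6,7,8,9}:3
  |U|=7: {2,4,5,6,7,8,9}:3  {3,4,5,6,7,8,9}:9
  |U|=8: {1,2,4,5,6,7,8,9}:3  {2,3,4,5,6,7,8,9}:12
  start at 0(i): 15
  start at 3(j): 3
sum over floor = 18

18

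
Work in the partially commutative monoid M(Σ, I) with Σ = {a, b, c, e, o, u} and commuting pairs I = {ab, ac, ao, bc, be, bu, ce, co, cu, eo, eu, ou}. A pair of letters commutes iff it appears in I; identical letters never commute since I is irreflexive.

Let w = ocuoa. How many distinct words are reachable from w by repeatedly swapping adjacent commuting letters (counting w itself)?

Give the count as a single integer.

drop 0:o onto floor
drop 1:c onto floor
drop 2:u onto floor
drop 3:o onto {0:o}
drop 4:a onto {2:u}
ground layer = {0:o, 1:c, 2:u}
drop-orders for the pieces not yet dropped (sum over which currently-grounded one goes next):
  1 to go: {1} 1  {3} 1  {4} 1
  2 to go: {0,3} 1  {1,3} 2  {1,4} 2  {2,4} 1  {3,4} 2
  3 to go: {0,1,3} 3  {0,3,4} 3  {1,2,4} 3  {1,3,4} 6  {2,3,4} 3
  if 0:o drops first: 12 orders
  if 1:c drops first: 6 orders
  if 2:u drops first: 12 orders
heap linearizations: 30

30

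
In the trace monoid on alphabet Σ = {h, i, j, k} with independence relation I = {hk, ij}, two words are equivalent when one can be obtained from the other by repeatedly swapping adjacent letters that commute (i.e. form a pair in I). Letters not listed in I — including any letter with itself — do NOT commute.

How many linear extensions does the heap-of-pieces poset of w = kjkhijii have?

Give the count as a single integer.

8

0(k) covers ∅
1(j) covers 0:k
2(k) covers 1:j
3(h) covers 1:j
4(i) covers 2:k, 3:h
5(j) covers 2:k, 3:h
6(i) covers 4:i
7(i) covers 6:i
floor of heap: 0:k
completions by unplaced set U, small U first (add the entries for U minus each lowest piece of U):
  |U|=1: {5}:1  {7}:1
  |U|=2: {5,7}:2  {6,7}:1
  |U|=3: {4,6,7}:1  {5,6,7}:3
  |U|=4: {4,5,6,7}:4
  |U|=5: {2,4,5,6,7}:4  {3,4,5,6,7}:4
  |U|=6: {2,3,4,5,6,7}:8
  start at 0(k): 8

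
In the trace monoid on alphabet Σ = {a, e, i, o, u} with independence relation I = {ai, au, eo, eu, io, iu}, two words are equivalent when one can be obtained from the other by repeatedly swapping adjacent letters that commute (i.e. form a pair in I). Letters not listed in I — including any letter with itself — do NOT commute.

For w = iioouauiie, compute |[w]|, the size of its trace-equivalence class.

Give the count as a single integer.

#0=i has no predecessor
#1=i depends on [0:i]
#2=o has no predecessor
#3=o depends on [2:o]
#4=u depends on [3:o]
#5=a depends on [3:o]
#6=u depends on [4:u]
#7=i depends on [1:i]
#8=i depends on [7:i]
#9=e depends on [5:a, 8:i]
sources: [0:i, 2:o]
N(rest) = Σ N(rest − s) over sources s of rest; N(one piece) = 1:
  size 1 → [6]=1  [9]=1
  size 2 → [4,6]=1  [5,9]=1  [6,9]=2  [8,9]=1
  size 3 → [4,6,9]=3  [5,6,9]=3  [5,8,9]=2  [6,8,9]=3  [7,8,9]=1
  size 4 → [1,7,8,9]=1  [4,5,6,9]=6  [4,6,8,9]=6  [5,6,8,9]=8  [5,7,8,9]=3  [6,7,8,9]=4
  size 5 → [0,1,7,8,9]=1  [1,5,7,8,9]=4  [1,6,7,8,9]=5  [3,4,5,6,9]=6  [4,5,6,8,9]=20  [4,6,7,8,9]=10  [5,6,7,8,9]=15
  size 6 → [0,1,5,7,8,9]=5  [0,1,6,7,8,9]=6  [1,4,6,7,8,9]=15  [1,5,6,7,8,9]=24  [2,3,4,5,6,9]=6  [3,4,5,6,8,9]=26  [4,5,6,7,8,9]=45
  size 7 → [0,1,4,6,7,8,9]=21  [0,1,5,6,7,8,9]=35  [1,4,5,6,7,8,9]=84  [2,3,4,5,6,8,9]=32  [3,4,5,6,7,8,9]=71
  size 8 → [0,1,4,5,6,7,8,9]=140  [1,3,4,5,6,7,8,9]=155  [2,3,4,5,6,7,8,9]=103
  first=0(i) contributes 258
  first=2(o) contributes 295
|[w]| = 553

553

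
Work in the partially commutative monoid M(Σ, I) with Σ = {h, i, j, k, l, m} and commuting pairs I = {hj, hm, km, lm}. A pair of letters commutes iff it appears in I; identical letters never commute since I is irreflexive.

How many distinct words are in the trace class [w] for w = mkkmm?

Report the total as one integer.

10

0(m) covers ∅
1(k) covers ∅
2(k) covers 1:k
3(m) covers 0:m
4(m) covers 3:m
floor of heap: 0:m, 1:k
completions by unplaced set U, small U first (add the entries for U minus each lowest piece of U):
  |U|=1: {2}:1  {4}:1
  |U|=2: {1,2}:1  {2,4}:2  {3,4}:1
  |U|=3: {0,3,4}:1  {1,2,4}:3  {2,3,4}:3
  start at 0(m): 6
  start at 1(k): 4
sum over floor = 10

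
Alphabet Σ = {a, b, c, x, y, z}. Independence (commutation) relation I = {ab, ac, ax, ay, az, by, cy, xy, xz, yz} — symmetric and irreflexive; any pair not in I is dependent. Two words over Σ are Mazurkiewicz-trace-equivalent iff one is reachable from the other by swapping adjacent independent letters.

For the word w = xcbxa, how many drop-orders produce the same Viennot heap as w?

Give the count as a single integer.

piece 0:x — minimal
piece 1:c rests on {0:x}
piece 2:b rests on {1:c}
piece 3:x rests on {2:b}
piece 4:a — minimal
minimal pieces: {0:x, 4:a}
ways to finish when only these pieces remain (= sum over removing one remaining piece with nothing left below it):
  1 left: {3}→1  {4}→1
  2 left: {2,3}→1  {3,4}→2
  3 left: {1,2,3}→1  {2,3,4}→3
  placing 0:x first → 4 extensions
  placing 4:a first → 1 extensions
total linear extensions = 5

5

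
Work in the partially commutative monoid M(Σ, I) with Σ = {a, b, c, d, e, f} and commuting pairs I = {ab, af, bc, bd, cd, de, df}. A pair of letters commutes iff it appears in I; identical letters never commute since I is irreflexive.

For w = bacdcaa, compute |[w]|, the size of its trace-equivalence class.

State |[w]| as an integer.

21

drop 0:b onto floor
drop 1:a onto floor
drop 2:c onto {1:a}
drop 3:d onto {1:a}
drop 4:c onto {2:c}
drop 5:a onto {3:d, 4:c}
drop 6:a onto {5:a}
ground layer = {0:b, 1:a}
drop-orders for the pieces not yet dropped (sum over which currently-grounded one goes next):
  1 to go: {0} 1  {6} 1
  2 to go: {0,6} 2  {5,6} 1
  3 to go: {0,5,6} 3  {3,5,6} 1  {4,5,6} 1
  4 to go: {0,3,5,6} 4  {0,4,5,6} 4  {2,4,5,6} 1  {3,4,5,6} 2
  5 to go: {0,2,4,5,6} 5  {0,3,4,5,6} 10  {2,3,4,5,6} 3
  if 0:b drops first: 3 orders
  if 1:a drops first: 18 orders
heap linearizations: 21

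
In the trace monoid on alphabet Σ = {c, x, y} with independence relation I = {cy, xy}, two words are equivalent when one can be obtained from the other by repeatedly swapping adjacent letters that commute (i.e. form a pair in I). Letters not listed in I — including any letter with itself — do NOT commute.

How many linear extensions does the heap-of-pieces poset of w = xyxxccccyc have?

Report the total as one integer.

45

piece 0:x — minimal
piece 1:y — minimal
piece 2:x rests on {0:x}
piece 3:x rests on {2:x}
piece 4:c rests on {3:x}
piece 5:c rests on {4:c}
piece 6:c rests on {5:c}
piece 7:c rests on {6:c}
piece 8:y rests on {1:y}
piece 9:c rests on {7:c}
minimal pieces: {0:x, 1:y}
ways to finish when only these pieces remain (= sum over removing one remaining piece with nothing left below it):
  1 left: {8}→1  {9}→1
  2 left: {1,8}→1  {7,9}→1  {8,9}→2
  3 left: {1,8,9}→3  {6,7,9}→1  {7,8,9}→3
  4 left: {1,7,8,9}→6  {5,6,7,9}→1  {6,7,8,9}→4
  5 left: {1,6,7,8,9}→10  {4,5,6,7,9}→1  {5,6,7,8,9}→5
  6 left: {1,5,6,7,8,9}→15  {3,4,5,6,7,9}→1  {4,5,6,7,8,9}→6
  7 left: {1,4,5,6,7,8,9}→21  {2,3,4,5,6,7,9}→1  {3,4,5,6,7,8,9}→7
  8 left: {0,2,3,4,5,6,7,9}→1  {1,3,4,5,6,7,8,9}→28  {2,3,4,5,6,7,8,9}→8
  placing 0:x first → 36 extensions
  placing 1:y first → 9 extensions
total linear extensions = 45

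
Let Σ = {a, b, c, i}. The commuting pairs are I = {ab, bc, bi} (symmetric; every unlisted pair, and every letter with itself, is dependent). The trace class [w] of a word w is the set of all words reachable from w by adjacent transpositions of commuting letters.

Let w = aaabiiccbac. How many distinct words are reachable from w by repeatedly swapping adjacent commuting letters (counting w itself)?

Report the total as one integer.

55

piece 0:a — minimal
piece 1:a rests on {0:a}
piece 2:a rests on {1:a}
piece 3:b — minimal
piece 4:i rests on {2:a}
piece 5:i rests on {4:i}
piece 6:c rests on {5:i}
piece 7:c rests on {6:c}
piece 8:b rests on {3:b}
piece 9:a rests on {7:c}
piece 10:c rests on {9:a}
minimal pieces: {0:a, 3:b}
ways to finish when only these pieces remain (= sum over removing one remaining piece with nothing left below it):
  1 left: {8}→1  {10}→1
  2 left: {3,8}→1  {8,10}→2  {9,10}→1
  3 left: {3,8,10}→3  {7,9,10}→1  {8,9,10}→3
  4 left: {3,8,9,10}→6  {6,7,9,10}→1  {7,8,9,10}→4
  5 left: {3,7,8,9,10}→10  {5,6,7,9,10}→1  {6,7,8,9,10}→5
  6 left: {3,6,7,8,9,10}→15  {4,5,6,7,9,10}→1  {5,6,7,8,9,10}→6
  7 left: {2,4,5,6,7,9,10}→1  {3,5,6,7,8,9,10}→21  {4,5,6,7,8,9,10}→7
  8 left: {1,2,4,5,6,7,9,10}→1  {2,4,5,6,7,8,9,10}→8  {3,4,5,6,7,8,9,10}→28
  9 left: {0,1,2,4,5,6,7,9,10}→1  {1,2,4,5,6,7,8,9,10}→9  {2,3,4,5,6,7,8,9,10}→36
  placing 0:a first → 45 extensions
  placing 3:b first → 10 extensions
total linear extensions = 55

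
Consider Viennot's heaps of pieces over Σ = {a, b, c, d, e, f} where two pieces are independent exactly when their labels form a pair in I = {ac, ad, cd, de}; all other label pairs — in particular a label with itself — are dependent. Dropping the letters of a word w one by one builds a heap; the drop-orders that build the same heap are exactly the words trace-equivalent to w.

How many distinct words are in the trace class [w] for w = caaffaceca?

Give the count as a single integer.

12

drop 0:c onto floor
drop 1:a onto floor
drop 2:a onto {1:a}
drop 3:f onto {0:c, 2:a}
drop 4:f onto {3:f}
drop 5:a onto {4:f}
drop 6:c onto {4:f}
drop 7:e onto {5:a, 6:c}
drop 8:c onto {7:e}
drop 9:a onto {7:e}
ground layer = {0:c, 1:a}
drop-orders for the pieces not yet dropped (sum over which currently-grounded one goes next):
  1 to go: {8} 1  {9} 1
  2 to go: {8,9} 2
  3 to go: {7,8,9} 2
  4 to go: {5,7,8,9} 2  {6,7,8,9} 2
  5 to go: {5,6,7,8,9} 4
  6 to go: {4,5,6,7,8,9} 4
  7 to go: {3,4,5,6,7,8,9} 4
  8 to go: {0,3,4,5,6,7,8,9} 4  {2,3,4,5,6,7,8,9} 4
  if 0:c drops first: 4 orders
  if 1:a drops first: 8 orders
heap linearizations: 12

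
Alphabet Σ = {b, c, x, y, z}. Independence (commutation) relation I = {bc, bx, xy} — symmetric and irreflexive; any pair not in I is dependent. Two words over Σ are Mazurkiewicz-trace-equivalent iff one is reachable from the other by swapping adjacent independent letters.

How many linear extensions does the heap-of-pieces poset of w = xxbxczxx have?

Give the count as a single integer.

5

drop 0:x onto floor
drop 1:x onto {0:x}
drop 2:b onto floor
drop 3:x onto {1:x}
drop 4:c onto {3:x}
drop 5:z onto {2:b, 4:c}
drop 6:x onto {5:z}
drop 7:x onto {6:x}
ground layer = {0:x, 2:b}
drop-orders for the pieces not yet dropped (sum over which currently-grounded one goes next):
  1 to go: {7} 1
  2 to go: {6,7} 1
  3 to go: {5,6,7} 1
  4 to go: {2,5,6,7} 1  {4,5,6,7} 1
  5 to go: {2,4,5,6,7} 2  {3,4,5,6,7} 1
  6 to go: {1,3,4,5,6,7} 1  {2,3,4,5,6,7} 3
  if 0:x drops first: 4 orders
  if 2:b drops first: 1 orders
heap linearizations: 5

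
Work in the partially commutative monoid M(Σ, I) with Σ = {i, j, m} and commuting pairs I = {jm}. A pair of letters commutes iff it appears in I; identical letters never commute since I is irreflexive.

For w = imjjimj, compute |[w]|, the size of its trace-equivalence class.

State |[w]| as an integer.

6

piece 0:i — minimal
piece 1:m rests on {0:i}
piece 2:j rests on {0:i}
piece 3:j rests on {2:j}
piece 4:i rests on {1:m, 3:j}
piece 5:m rests on {4:i}
piece 6:j rests on {4:i}
minimal pieces: {0:i}
ways to finish when only these pieces remain (= sum over removing one remaining piece with nothing left below it):
  1 left: {5}→1  {6}→1
  2 left: {5,6}→2
  3 left: {4,5,6}→2
  4 left: {1,4,5,6}→2  {3,4,5,6}→2
  5 left: {1,3,4,5,6}→4  {2,3,4,5,6}→2
  placing 0:i first → 6 extensions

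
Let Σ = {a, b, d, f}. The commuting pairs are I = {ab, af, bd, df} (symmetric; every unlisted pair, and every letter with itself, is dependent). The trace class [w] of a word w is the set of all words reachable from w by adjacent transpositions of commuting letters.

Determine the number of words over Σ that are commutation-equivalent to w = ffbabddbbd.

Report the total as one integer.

210

drop 0:f onto floor
drop 1:f onto {0:f}
drop 2:b onto {1:f}
drop 3:a onto floor
drop 4:b onto {2:b}
drop 5:d onto {3:a}
drop 6:d onto {5:d}
drop 7:b onto {4:b}
drop 8:b onto {7:b}
drop 9:d onto {6:d}
ground layer = {0:f, 3:a}
drop-orders for the pieces not yet dropped (sum over which currently-grounded one goes next):
  1 to go: {8} 1  {9} 1
  2 to go: {6,9} 1  {7,8} 1  {8,9} 2
  3 to go: {4,7,8} 1  {5,6,9} 1  {6,8,9} 3  {7,8,9} 3
  4 to go: {2,4,7,8} 1  {3,5,6,9} 1  {4,7,8,9} 4  {5,6,8,9} 4  {6,7,8,9} 6
  5 to go: {1,2,4,7,8} 1  {2,4,7,8,9} 5  {3,5,6,8,9} 5  {4,6,7,8,9} 10  {5,6,7,8,9} 10
  6 to go: {0,1,2,4,7,8} 1  {1,2,4,7,8,9} 6  {2,4,6,7,8,9} 15  {3,5,6,7,8,9} 15  {4,5,6,7,8,9} 20
  7 to go: {0,1,2,4,7,8,9} 7  {1,2,4,6,7,8,9} 21  {2,4,5,6,7,8,9} 35  {3,4,5,6,7,8,9} 35
  8 to go: {0,1,2,4,6,7,8,9} 28  {1,2,4,5,6,7,8,9} 56  {2,3,4,5,6,7,8,9} 70
  if 0:f drops first: 126 orders
  if 3:a drops first: 84 orders
heap linearizations: 210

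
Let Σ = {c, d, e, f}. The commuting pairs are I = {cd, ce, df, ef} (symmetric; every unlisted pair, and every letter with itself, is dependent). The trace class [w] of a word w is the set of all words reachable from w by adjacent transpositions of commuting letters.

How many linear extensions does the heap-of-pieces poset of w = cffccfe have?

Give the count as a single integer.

7

drop 0:c onto floor
drop 1:f onto {0:c}
drop 2:f onto {1:f}
drop 3:c onto {2:f}
drop 4:c onto {3:c}
drop 5:f onto {4:c}
drop 6:e onto floor
ground layer = {0:c, 6:e}
drop-orders for the pieces not yet dropped (sum over which currently-grounded one goes next):
  1 to go: {5} 1  {6} 1
  2 to go: {4,5} 1  {5,6} 2
  3 to go: {3,4,5} 1  {4,5,6} 3
  4 to go: {2,3,4,5} 1  {3,4,5,6} 4
  5 to go: {1,2,3,4,5} 1  {2,3,4,5,6} 5
  if 0:c drops first: 6 orders
  if 6:e drops first: 1 orders
heap linearizations: 7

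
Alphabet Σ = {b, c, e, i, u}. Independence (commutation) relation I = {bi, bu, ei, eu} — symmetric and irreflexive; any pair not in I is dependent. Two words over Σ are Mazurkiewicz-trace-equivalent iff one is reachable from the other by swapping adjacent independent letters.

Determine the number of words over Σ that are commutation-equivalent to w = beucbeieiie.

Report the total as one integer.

105

#0=b has no predecessor
#1=e depends on [0:b]
#2=u has no predecessor
#3=c depends on [1:e, 2:u]
#4=b depends on [3:c]
#5=e depends on [4:b]
#6=i depends on [3:c]
#7=e depends on [5:e]
#8=i depends on [6:i]
#9=i depends on [8:i]
#10=e depends on [7:e]
sources: [0:b, 2:u]
N(rest) = Σ N(rest − s) over sources s of rest; N(one piece) = 1:
  size 1 → [9]=1  [10]=1
  size 2 → [7,10]=1  [8,9]=1  [9,10]=2
  size 3 → [5,7,10]=1  [6,8,9]=1  [7,9,10]=3  [8,9,10]=3
  size 4 → [4,5,7,10]=1  [5,7,9,10]=4  [6,8,9,10]=4  [7,8,9,10]=6
  size 5 → [4,5,7,9,10]=5  [5,7,8,9,10]=10  [6,7,8,9,10]=10
  size 6 → [4,5,7,8,9,10]=15  [5,6,7,8,9,10]=20
  size 7 → [4,5,6,7,8,9,10]=35
  size 8 → [3,4,5,6,7,8,9,10]=35
  size 9 → [1,3,4,5,6,7,8,9,10]=35  [2,3,4,5,6,7,8,9,10]=35
  first=0(b) contributes 70
  first=2(u) contributes 35
|[w]| = 105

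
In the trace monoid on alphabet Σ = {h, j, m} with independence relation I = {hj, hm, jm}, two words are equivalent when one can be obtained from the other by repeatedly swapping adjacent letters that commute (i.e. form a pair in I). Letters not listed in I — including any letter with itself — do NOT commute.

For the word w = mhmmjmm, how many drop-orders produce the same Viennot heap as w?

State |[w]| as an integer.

drop 0:m onto floor
drop 1:h onto floor
drop 2:m onto {0:m}
drop 3:m onto {2:m}
drop 4:j onto floor
drop 5:m onto {3:m}
drop 6:m onto {5:m}
ground layer = {0:m, 1:h, 4:j}
drop-orders for the pieces not yet dropped (sum over which currently-grounded one goes next):
  1 to go: {1} 1  {4} 1  {6} 1
  2 to go: {1,4} 2  {1,6} 2  {4,6} 2  {5,6} 1
  3 to go: {1,4,6} 6  {1,5,6} 3  {3,5,6} 1  {4,5,6} 3
  4 to go: {1,3,5,6} 4  {1,4,5,6} 12  {2,3,5,6} 1  {3,4,5,6} 4
  5 to go: {0,2,3,5,6} 1  {1,2,3,5,6} 5  {1,3,4,5,6} 20  {2,3,4,5,6} 5
  if 0:m drops first: 30 orders
  if 1:h drops first: 6 orders
  if 4:j drops first: 6 orders
heap linearizations: 42

42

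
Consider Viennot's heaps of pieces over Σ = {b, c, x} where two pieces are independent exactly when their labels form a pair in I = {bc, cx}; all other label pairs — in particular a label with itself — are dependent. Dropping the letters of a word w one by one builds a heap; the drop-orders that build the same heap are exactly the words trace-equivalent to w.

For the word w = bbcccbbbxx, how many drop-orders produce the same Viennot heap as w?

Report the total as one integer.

drop 0:b onto floor
drop 1:b onto {0:b}
drop 2:c onto floor
drop 3:c onto {2:c}
drop 4:c onto {3:c}
drop 5:b onto {1:b}
drop 6:b onto {5:b}
drop 7:b onto {6:b}
drop 8:x onto {7:b}
drop 9:x onto {8:x}
ground layer = {0:b, 2:c}
drop-orders for the pieces not yet dropped (sum over which currently-grounded one goes next):
  1 to go: {4} 1  {9} 1
  2 to go: {3,4} 1  {4,9} 2  {8,9} 1
  3 to go: {2,3,4} 1  {3,4,9} 3  {4,8,9} 3  {7,8,9} 1
  4 to go: {2,3,4,9} 4  {3,4,8,9} 6  {4,7,8,9} 4  {6,7,8,9} 1
  5 to go: {2,3,4,8,9} 10  {3,4,7,8,9} 10  {4,6,7,8,9} 5  {5,6,7,8,9} 1
  6 to go: {1,5,6,7,8,9} 1  {2,3,4,7,8,9} 20  {3,4,6,7,8,9} 15  {4,5,6,7,8,9} 6
  7 to go: {0,1,5,6,7,8,9} 1  {1,4,5,6,7,8,9} 7  {2,3,4,6,7,8,9} 35  {3,4,5,6,7,8,9} 21
  8 to go: {0,1,4,5,6,7,8,9} 8  {1,3,4,5,6,7,8,9} 28  {2,3,4,5,6,7,8,9} 56
  if 0:b drops first: 84 orders
  if 2:c drops first: 36 orders
heap linearizations: 120

120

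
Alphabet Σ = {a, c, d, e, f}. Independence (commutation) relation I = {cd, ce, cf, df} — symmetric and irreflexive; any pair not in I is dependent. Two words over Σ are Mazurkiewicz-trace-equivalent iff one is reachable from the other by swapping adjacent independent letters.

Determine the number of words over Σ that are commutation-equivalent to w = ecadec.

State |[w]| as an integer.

piece 0:e — minimal
piece 1:c — minimal
piece 2:a rests on {0:e, 1:c}
piece 3:d rests on {2:a}
piece 4:e rests on {3:d}
piece 5:c rests on {2:a}
minimal pieces: {0:e, 1:c}
ways to finish when only these pieces remain (= sum over removing one remaining piece with nothing left below it):
  1 left: {4}→1  {5}→1
  2 left: {3,4}→1  {4,5}→2
  3 left: {3,4,5}→3
  4 left: {2,3,4,5}→3
  placing 0:e first → 3 extensions
  placing 1:c first → 3 extensions
total linear extensions = 6

6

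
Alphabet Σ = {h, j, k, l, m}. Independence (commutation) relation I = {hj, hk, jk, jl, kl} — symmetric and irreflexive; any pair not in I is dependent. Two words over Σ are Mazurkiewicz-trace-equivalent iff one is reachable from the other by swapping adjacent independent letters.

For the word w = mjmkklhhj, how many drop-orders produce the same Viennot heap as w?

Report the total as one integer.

piece 0:m — minimal
piece 1:j rests on {0:m}
piece 2:m rests on {1:j}
piece 3:k rests on {2:m}
piece 4:k rests on {3:k}
piece 5:l rests on {2:m}
piece 6:h rests on {5:l}
piece 7:h rests on {6:h}
piece 8:j rests on {2:m}
minimal pieces: {0:m}
ways to finish when only these pieces remain (= sum over removing one remaining piece with nothing left below it):
  1 left: {4}→1  {7}→1  {8}→1
  2 left: {3,4}→1  {4,7}→2  {4,8}→2  {6,7}→1  {7,8}→2
  3 left: {3,4,7}→3  {3,4,8}→3  {4,6,7}→3  {4,7,8}→6  {5,6,7}→1  {6,7,8}→3
  4 left: {3,4,6,7}→6  {3,4,7,8}→12  {4,5,6,7}→4  {4,6,7,8}→12  {5,6,7,8}→4
  5 left: {3,4,5,6,7}→10  {3,4,6,7,8}→30  {4,5,6,7,8}→20
  6 left: {3,4,5,6,7,8}→60
  7 left: {2,3,4,5,6,7,8}→60
  placing 0:m first → 60 extensions

60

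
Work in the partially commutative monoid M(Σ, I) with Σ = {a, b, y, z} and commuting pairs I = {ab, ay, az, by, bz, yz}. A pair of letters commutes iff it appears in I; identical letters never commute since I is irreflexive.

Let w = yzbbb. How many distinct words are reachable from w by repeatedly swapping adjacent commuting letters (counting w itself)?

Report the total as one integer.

20

drop 0:y onto floor
drop 1:z onto floor
drop 2:b onto floor
drop 3:b onto {2:b}
drop 4:b onto {3:b}
ground layer = {0:y, 1:z, 2:b}
drop-orders for the pieces not yet dropped (sum over which currently-grounded one goes next):
  1 to go: {0} 1  {1} 1  {4} 1
  2 to go: {0,1} 2  {0,4} 2  {1,4} 2  {3,4} 1
  3 to go: {0,1,4} 6  {0,3,4} 3  {1,3,4} 3  {2,3,4} 1
  if 0:y drops first: 4 orders
  if 1:z drops first: 4 orders
  if 2:b drops first: 12 orders
heap linearizations: 20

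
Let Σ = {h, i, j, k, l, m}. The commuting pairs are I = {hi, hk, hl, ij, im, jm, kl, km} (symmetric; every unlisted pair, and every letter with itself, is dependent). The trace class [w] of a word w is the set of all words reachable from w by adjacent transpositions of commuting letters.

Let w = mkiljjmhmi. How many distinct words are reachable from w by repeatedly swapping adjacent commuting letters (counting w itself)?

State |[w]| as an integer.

drop 0:m onto floor
drop 1:k onto floor
drop 2:i onto {1:k}
drop 3:l onto {0:m, 2:i}
drop 4:j onto {3:l}
drop 5:j onto {4:j}
drop 6:m onto {3:l}
drop 7:h onto {5:j, 6:m}
drop 8:m onto {7:h}
drop 9:i onto {3:l}
ground layer = {0:m, 1:k}
drop-orders for the pieces not yet dropped (sum over which currently-grounded one goes next):
  1 to go: {8} 1  {9} 1
  2 to go: {7,8} 1  {8,9} 2
  3 to go: {5,7,8} 1  {6,7,8} 1  {7,8,9} 3
  4 to go: {4,5,7,8} 1  {5,6,7,8} 2  {5,7,8,9} 4  {6,7,8,9} 4
  5 to go: {4,5,6,7,8} 3  {4,5,7,8,9} 5  {5,6,7,8,9} 10
  6 to go: {4,5,6,7,8,9} 18
  7 to go: {3,4,5,6,7,8,9} 18
  8 to go: {0,3,4,5,6,7,8,9} 18  {2,3,4,5,6,7,8,9} 18
  if 0:m drops first: 18 orders
  if 1:k drops first: 36 orders
heap linearizations: 54

54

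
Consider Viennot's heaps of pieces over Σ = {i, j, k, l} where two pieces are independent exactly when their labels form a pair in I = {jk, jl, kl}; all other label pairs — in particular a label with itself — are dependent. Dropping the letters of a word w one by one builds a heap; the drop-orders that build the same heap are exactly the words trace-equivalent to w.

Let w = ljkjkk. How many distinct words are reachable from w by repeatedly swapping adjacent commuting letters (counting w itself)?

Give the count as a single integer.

60

#0=l has no predecessor
#1=j has no predecessor
#2=k has no predecessor
#3=j depends on [1:j]
#4=k depends on [2:k]
#5=k depends on [4:k]
sources: [0:l, 1:j, 2:k]
N(rest) = Σ N(rest − s) over sources s of rest; N(one piece) = 1:
  size 1 → [0]=1  [3]=1  [5]=1
  size 2 → [0,3]=2  [0,5]=2  [1,3]=1  [3,5]=2  [4,5]=1
  size 3 → [0,1,3]=3  [0,3,5]=6  [0,4,5]=3  [1,3,5]=3  [2,4,5]=1  [3,4,5]=3
  size 4 → [0,1,3,5]=12  [0,2,4,5]=4  [0,3,4,5]=12  [1,3,4,5]=6  [2,3,4,5]=4
  first=0(l) contributes 10
  first=1(j) contributes 20
  first=2(k) contributes 30
|[w]| = 60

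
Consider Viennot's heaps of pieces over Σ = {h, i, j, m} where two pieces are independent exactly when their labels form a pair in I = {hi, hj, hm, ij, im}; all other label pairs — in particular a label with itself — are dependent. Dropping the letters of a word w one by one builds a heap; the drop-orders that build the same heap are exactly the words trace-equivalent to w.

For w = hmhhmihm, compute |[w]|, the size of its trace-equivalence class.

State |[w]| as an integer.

#0=h has no predecessor
#1=m has no predecessor
#2=h depends on [0:h]
#3=h depends on [2:h]
#4=m depends on [1:m]
#5=i has no predecessor
#6=h depends on [3:h]
#7=m depends on [4:m]
sources: [0:h, 1:m, 5:i]
N(rest) = Σ N(rest − s) over sources s of rest; N(one piece) = 1:
  size 1 → [5]=1  [6]=1  [7]=1
  size 2 → [3,6]=1  [4,7]=1  [5,6]=2  [5,7]=2  [6,7]=2
  size 3 → [1,4,7]=1  [2,3,6]=1  [3,5,6]=3  [3,6,7]=3  [4,5,7]=3  [4,6,7]=3  [5,6,7]=6
  size 4 → [0,2,3,6]=1  [1,4,5,7]=4  [1,4,6,7]=4  [2,3,5,6]=4  [2,3,6,7]=4  [3,4,6,7]=6  [3,5,6,7]=12  [4,5,6,7]=12
  size 5 → [0,2,3,5,6]=5  [0,2,3,6,7]=5  [1,3,4,6,7]=10  [1,4,5,6,7]=20  [2,3,4,6,7]=10  [2,3,5,6,7]=20  [3,4,5,6,7]=30
  size 6 → [0,2,3,4,6,7]=15  [0,2,3,5,6,7]=30  [1,2,3,4,6,7]=20  [1,3,4,5,6,7]=60  [2,3,4,5,6,7]=60
  first=0(h) contributes 140
  first=1(m) contributes 105
  first=5(i) contributes 35
|[w]| = 280

280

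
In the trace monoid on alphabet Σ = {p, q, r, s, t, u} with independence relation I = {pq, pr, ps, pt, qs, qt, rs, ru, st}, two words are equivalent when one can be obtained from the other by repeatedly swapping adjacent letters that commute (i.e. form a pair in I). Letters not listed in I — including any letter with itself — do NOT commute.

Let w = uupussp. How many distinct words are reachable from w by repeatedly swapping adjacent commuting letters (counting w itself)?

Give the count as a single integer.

0(u) covers ∅
1(u) covers 0:u
2(p) covers 1:u
3(u) covers 2:p
4(s) covers 3:u
5(s) covers 4:s
6(p) covers 3:u
floor of heap: 0:u
completions by unplaced set U, small U first (add the entries for U minus each lowest piece of U):
  |U|=1: {5}:1  {6}:1
  |U|=2: {4,5}:1  {5,6}:2
  |U|=3: {4,5,6}:3
  |U|=4: {3,4,5,6}:3
  |U|=5: {2,3,4,5,6}:3
  start at 0(u): 3

3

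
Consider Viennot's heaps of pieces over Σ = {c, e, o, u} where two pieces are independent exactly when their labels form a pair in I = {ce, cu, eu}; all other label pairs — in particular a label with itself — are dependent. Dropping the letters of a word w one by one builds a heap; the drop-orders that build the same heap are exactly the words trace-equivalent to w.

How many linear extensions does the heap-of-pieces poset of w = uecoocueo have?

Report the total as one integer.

piece 0:u — minimal
piece 1:e — minimal
piece 2:c — minimal
piece 3:o rests on {0:u, 1:e, 2:c}
piece 4:o rests on {3:o}
piece 5:c rests on {4:o}
piece 6:u rests on {4:o}
piece 7:e rests on {4:o}
piece 8:o rests on {5:c, 6:u, 7:e}
minimal pieces: {0:u, 1:e, 2:c}
ways to finish when only these pieces remain (= sum over removing one remaining piece with nothing left below it):
  1 left: {8}→1
  2 left: {5,8}→1  {6,8}→1  {7,8}→1
  3 left: {5,6,8}→2  {5,7,8}→2  {6,7,8}→2
  4 left: {5,6,7,8}→6
  5 left: {4,5,6,7,8}→6
  6 left: {3,4,5,6,7,8}→6
  7 left: {0,3,4,5,6,7,8}→6  {1,3,4,5,6,7,8}→6  {2,3,4,5,6,7,8}→6
  placing 0:u first → 12 extensions
  placing 1:e first → 12 extensions
  placing 2:c first → 12 extensions
total linear extensions = 36

36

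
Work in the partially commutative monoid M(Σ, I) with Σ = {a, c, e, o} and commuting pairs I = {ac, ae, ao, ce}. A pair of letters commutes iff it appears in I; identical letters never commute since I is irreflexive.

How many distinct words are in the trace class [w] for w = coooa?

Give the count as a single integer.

5

piece 0:c — minimal
piece 1:o rests on {0:c}
piece 2:o rests on {1:o}
piece 3:o rests on {2:o}
piece 4:a — minimal
minimal pieces: {0:c, 4:a}
ways to finish when only these pieces remain (= sum over removing one remaining piece with nothing left below it):
  1 left: {3}→1  {4}→1
  2 left: {2,3}→1  {3,4}→2
  3 left: {1,2,3}→1  {2,3,4}→3
  placing 0:c first → 4 extensions
  placing 4:a first → 1 extensions
total linear extensions = 5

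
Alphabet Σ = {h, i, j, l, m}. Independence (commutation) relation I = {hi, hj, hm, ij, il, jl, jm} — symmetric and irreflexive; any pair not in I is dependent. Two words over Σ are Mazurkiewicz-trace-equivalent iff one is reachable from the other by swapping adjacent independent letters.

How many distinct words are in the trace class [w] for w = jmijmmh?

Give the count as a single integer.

105

piece 0:j — minimal
piece 1:m — minimal
piece 2:i rests on {1:m}
piece 3:j rests on {0:j}
piece 4:m rests on {2:i}
piece 5:m rests on {4:m}
piece 6:h — minimal
minimal pieces: {0:j, 1:m, 6:h}
ways to finish when only these pieces remain (= sum over removing one remaining piece with nothing left below it):
  1 left: {3}→1  {5}→1  {6}→1
  2 left: {0,3}→1  {3,5}→2  {3,6}→2  {4,5}→1  {5,6}→2
  3 left: {0,3,5}→3  {0,3,6}→3  {2,4,5}→1  {3,4,5}→3  {3,5,6}→6  {4,5,6}→3
  4 left: {0,3,4,5}→6  {0,3,5,6}→12  {1,2,4,5}→1  {2,3,4,5}→4  {2,4,5,6}→4  {3,4,5,6}→12
  5 left: {0,2,3,4,5}→10  {0,3,4,5,6}→30  {1,2,3,4,5}→5  {1,2,4,5,6}→5  {2,3,4,5,6}→20
  placing 0:j first → 30 extensions
  placing 1:m first → 60 extensions
  placing 6:h first → 15 extensions
total linear extensions = 105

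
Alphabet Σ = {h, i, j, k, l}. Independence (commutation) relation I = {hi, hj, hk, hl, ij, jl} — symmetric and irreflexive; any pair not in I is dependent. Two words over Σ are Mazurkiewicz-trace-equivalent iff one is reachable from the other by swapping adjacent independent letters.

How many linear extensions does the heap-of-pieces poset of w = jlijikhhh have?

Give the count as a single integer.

840

drop 0:j onto floor
drop 1:l onto floor
drop 2:i onto {1:l}
drop 3:j onto {0:j}
drop 4:i onto {2:i}
drop 5:k onto {3:j, 4:i}
drop 6:h onto floor
drop 7:h onto {6:h}
drop 8:h onto {7:h}
ground layer = {0:j, 1:l, 6:h}
drop-orders for the pieces not yet dropped (sum over which currently-grounded one goes next):
  1 to go: {5} 1  {8} 1
  2 to go: {3,5} 1  {4,5} 1  {5,8} 2  {7,8} 1
  3 to go: {0,3,5} 1  {2,4,5} 1  {3,4,5} 2  {3,5,8} 3  {4,5,8} 3  {5,7,8} 3  {6,7,8} 1
  4 to go: {0,3,4,5} 3  {0,3,5,8} 4  {1,2,4,5} 1  {2,3,4,5} 3  {2,4,5,8} 4  {3,4,5,8} 8  {3,5,7,8} 6  {4,5,7,8} 6  {5,6,7,8} 4
  5 to go: {0,2,3,4,5} 6  {0,3,4,5,8} 15  {0,3,5,7,8} 10  {1,2,3,4,5} 4  {1,2,4,5,8} 5  {2,3,4,5,8} 15  {2,4,5,7,8} 10  {3,4,5,7,8} 20  {3,5,6,7,8} 10  {4,5,6,7,8} 10
  6 to go: {0,1,2,3,4,5} 10  {0,2,3,4,5,8} 36  {0,3,4,5,7,8} 45  {0,3,5,6,7,8} 20  {1,2,3,4,5,8} 24  {1,2,4,5,7,8} 15  {2,3,4,5,7,8} 45  {2,4,5,6,7,8} 20  {3,4,5,6,7,8} 40
  7 to go: {0,1,2,3,4,5,8} 70  {0,2,3,4,5,7,8} 126  {0,3,4,5,6,7,8} 105  {1,2,3,4,5,7,8} 84  {1,2,4,5,6,7,8} 35  {2,3,4,5,6,7,8} 105
  if 0:j drops first: 224 orders
  if 1:l drops first: 336 orders
  if 6:h drops first: 280 orders
heap linearizations: 840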